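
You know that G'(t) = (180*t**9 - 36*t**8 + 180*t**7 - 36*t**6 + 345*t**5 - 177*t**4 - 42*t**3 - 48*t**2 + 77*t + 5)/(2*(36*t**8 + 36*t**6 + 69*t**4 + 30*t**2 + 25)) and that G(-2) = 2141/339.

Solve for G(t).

A first test for any G(t): its t-derivative must equal the given G'(t).
A general antiderivative is 5*t**2/4 - t/2 + (t + 4/3)/(2*t**4 + t**2 + 5/3) + 1/3 + C.
The condition gives C = 2141/339 - (2141/339) = 0.
So G(t) = (90*t**6 - 36*t**5 + 69*t**4 - 18*t**3 + 87*t**2 + 6*t + 68)/(12*(6*t**4 + 3*t**2 + 5)).
Check: d/dt[(90*t**6 - 36*t**5 + 69*t**4 - 18*t**3 + 87*t**2 + 6*t + 68)/(12*(6*t**4 + 3*t**2 + 5))] = (180*t**9 - 36*t**8 + 180*t**7 - 36*t**6 + 345*t**5 - 177*t**4 - 42*t**3 - 48*t**2 + 77*t + 5)/(72*t**8 + 72*t**6 + 138*t**4 + 60*t**2 + 50), which equals G'(t).

G(t) = (90*t**6 - 36*t**5 + 69*t**4 - 18*t**3 + 87*t**2 + 6*t + 68)/(12*(6*t**4 + 3*t**2 + 5))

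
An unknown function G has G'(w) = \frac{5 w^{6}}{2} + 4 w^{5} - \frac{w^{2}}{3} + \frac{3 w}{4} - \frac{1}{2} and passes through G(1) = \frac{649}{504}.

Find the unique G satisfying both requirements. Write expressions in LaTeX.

The integrand splits into summands that can be handled one at a time.
A general antiderivative is \frac{5 w^{7}}{14} + \frac{2 w^{6}}{3} - \frac{w^{3}}{9} + \frac{3 w^{2}}{8} - \frac{w}{2} + C.
The condition gives C = \frac{649}{504} - (\frac{397}{504}) = \frac{1}{2}.
So G(w) = \frac{5 w^{7}}{14} + \frac{2 w^{6}}{3} - \frac{w^{3}}{9} + \frac{3 w^{2}}{8} - \frac{w}{2} + \frac{1}{2}.
Check: d/dw[\frac{5 w^{7}}{14} + \frac{2 w^{6}}{3} - \frac{w^{3}}{9} + \frac{3 w^{2}}{8} - \frac{w}{2} + \frac{1}{2}] = \frac{5 w^{6}}{2} + 4 w^{5} - \frac{w^{2}}{3} + \frac{3 w}{4} - \frac{1}{2} = G'(w).

G(w) = \frac{5 w^{7}}{14} + \frac{2 w^{6}}{3} - \frac{w^{3}}{9} + \frac{3 w^{2}}{8} - \frac{w}{2} + \frac{1}{2}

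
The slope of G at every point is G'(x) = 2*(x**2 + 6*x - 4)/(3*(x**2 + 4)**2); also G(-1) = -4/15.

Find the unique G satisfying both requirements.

G(x) = -2*(x + 3)/(3*(x**2 + 4))

Recognize the product-rule pattern: G'(x) = u'v + uv' with u = 1/(x**2 + 4), v = -2*x/3 - 2, so integration by parts undoes it.
A general antiderivative is (-2*x/3 - 2)/(x**2 + 4) + C.
The condition gives C = -4/15 - (-4/15) = 0.
So G(x) = -2*(x + 3)/(3*(x**2 + 4)).
Check: d/dx[-2*(x + 3)/(3*(x**2 + 4))] = (2*x**2 + 12*x - 8)/(3*x**4 + 24*x**2 + 48), which equals G'(x).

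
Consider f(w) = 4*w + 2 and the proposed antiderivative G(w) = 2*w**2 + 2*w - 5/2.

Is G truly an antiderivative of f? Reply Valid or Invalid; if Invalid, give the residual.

Valid - the claim checks out under differentiation.

d/dw[G] = 4*w + 2
This equals f(w) exactly, so the claim holds.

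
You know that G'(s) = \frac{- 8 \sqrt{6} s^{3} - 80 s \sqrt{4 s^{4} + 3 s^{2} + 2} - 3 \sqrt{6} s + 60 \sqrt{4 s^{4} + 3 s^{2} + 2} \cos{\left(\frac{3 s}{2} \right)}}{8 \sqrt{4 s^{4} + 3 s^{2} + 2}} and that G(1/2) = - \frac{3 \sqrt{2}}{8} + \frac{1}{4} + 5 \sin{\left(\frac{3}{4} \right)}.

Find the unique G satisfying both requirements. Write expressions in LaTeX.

G(s) = \frac{- 40 s^{2} - \sqrt{6} \sqrt{4 s^{4} + 3 s^{2} + 2} + 40 \sin{\left(\frac{3 s}{2} \right)} + 12}{8}

A first test for any G(s): its s-derivative must equal the given G'(s).
A general antiderivative is - 5 s^{2} - \frac{3 \sqrt{\frac{2 s^{4}}{3} + \frac{s^{2}}{2} + \frac{1}{3}}}{4} + 5 \sin{\left(\frac{3 s}{2} \right)} + \frac{1}{2} + C.
The condition gives C = - \frac{3 \sqrt{2}}{8} + \frac{1}{4} + 5 \sin{\left(\frac{3}{4} \right)} - (- \frac{3}{4} - \frac{3 \sqrt{2}}{8} + 5 \sin{\left(\frac{3}{4} \right)}) = 1.
So G(s) = \frac{- 40 s^{2} - \sqrt{6} \sqrt{4 s^{4} + 3 s^{2} + 2} + 40 \sin{\left(\frac{3 s}{2} \right)} + 12}{8}.
Check: d/ds[\frac{- 40 s^{2} - \sqrt{6} \sqrt{4 s^{4} + 3 s^{2} + 2} + 40 \sin{\left(\frac{3 s}{2} \right)} + 12}{8}] = \frac{- 8 \sqrt{6} s^{3} - 80 s \sqrt{4 s^{4} + 3 s^{2} + 2} - 3 \sqrt{6} s + 60 \sqrt{4 s^{4} + 3 s^{2} + 2} \cos{\left(\frac{3 s}{2} \right)}}{8 \sqrt{4 s^{4} + 3 s^{2} + 2}} = G'(s).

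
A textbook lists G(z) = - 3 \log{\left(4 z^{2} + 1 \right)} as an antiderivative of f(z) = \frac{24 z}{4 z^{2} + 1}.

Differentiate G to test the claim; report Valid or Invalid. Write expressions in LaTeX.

Invalid: d/dz[G] - f = - \frac{48 z}{4 z^{2} + 1}, which is not 0.

d/dz[G] = - \frac{24 z}{4 z^{2} + 1}
d/dz[G] - f(z) = - \frac{48 z}{4 z^{2} + 1} != 0.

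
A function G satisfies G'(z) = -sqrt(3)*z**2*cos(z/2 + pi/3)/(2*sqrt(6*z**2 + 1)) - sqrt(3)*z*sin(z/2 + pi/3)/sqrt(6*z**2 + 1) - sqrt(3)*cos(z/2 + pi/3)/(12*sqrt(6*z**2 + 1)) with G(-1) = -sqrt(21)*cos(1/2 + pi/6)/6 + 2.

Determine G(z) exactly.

G(z) = -sqrt(2*z**2 + 1/3)*sin(z/2 + pi/3)/2 + 2

Recognize the product-rule pattern: G'(z) = u'v + uv' with u = -sqrt(2*z**2 + 1/3)/2, v = sin(z/2 + pi/3), so integration by parts undoes it.
A general antiderivative is -sqrt(2*z**2 + 1/3)*sin(z/2 + pi/3)/2 + C.
The condition gives C = -sqrt(21)*cos(1/2 + pi/6)/6 + 2 - (-sqrt(21)*cos(1/2 + pi/6)/6) = 2.
So G(z) = -sqrt(2*z**2 + 1/3)*sin(z/2 + pi/3)/2 + 2.
Check: d/dz[-sqrt(2*z**2 + 1/3)*sin(z/2 + pi/3)/2 + 2] = sqrt(3)*(-6*z**2*cos(z/2 + pi/3) - 12*z*sin(z/2 + pi/3) - cos(z/2 + pi/3))/(12*sqrt(6*z**2 + 1)), which equals G'(z).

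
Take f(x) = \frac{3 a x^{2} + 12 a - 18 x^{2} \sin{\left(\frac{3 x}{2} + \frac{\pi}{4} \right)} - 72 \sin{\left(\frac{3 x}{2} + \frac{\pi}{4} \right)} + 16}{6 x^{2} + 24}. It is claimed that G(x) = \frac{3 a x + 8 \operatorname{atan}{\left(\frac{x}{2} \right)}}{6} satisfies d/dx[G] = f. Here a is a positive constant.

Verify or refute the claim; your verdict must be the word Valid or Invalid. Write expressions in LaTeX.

d/dx[G] = \frac{3 a x^{2} + 12 a + 16}{6 x^{2} + 24}
d/dx[G] - f(x) = 3 \sin{\left(\frac{3 x}{2} + \frac{\pi}{4} \right)} != 0.

Invalid: d/dx[G] - f = 3 \sin{\left(\frac{3 x}{2} + \frac{\pi}{4} \right)}, which is not 0.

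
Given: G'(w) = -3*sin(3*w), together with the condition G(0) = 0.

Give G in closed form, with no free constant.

G(w) = cos(3*w) - 1

Since d/dw undoes antidifferentiation here, G(w) must give back the stated G'(w).
A general antiderivative is cos(3*w) + C.
The condition gives C = 0 - (1) = -1.
So G(w) = cos(3*w) - 1.
Check: d/dw[cos(3*w) - 1] = -3*sin(3*w) = G'(w).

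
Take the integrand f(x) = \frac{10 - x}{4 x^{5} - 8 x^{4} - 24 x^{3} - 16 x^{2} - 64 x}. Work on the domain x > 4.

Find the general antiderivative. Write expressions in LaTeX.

The denominator factors as 4 x \left(x - 4\right) \left(x + 2\right) \left(x^{2} + 2\right); partial fractions split f into directly integrable pieces: \frac{8 x + 5}{72 \left(x^{2} + 2\right)} + \frac{1}{24 \left(x + 2\right)} + \frac{1}{288 \left(x - 4\right)} - \frac{5}{32 x}.
Check: d/dx[- \frac{5 \log{\left(x \right)}}{32} + \frac{\log{\left(x - 4 \right)}}{288} + \frac{\log{\left(x + 2 \right)}}{24} + \frac{\log{\left(x^{2} + 2 \right)}}{18} + \frac{5 \sqrt{2} \operatorname{atan}{\left(\frac{\sqrt{2} x}{2} \right)}}{144}] = \frac{10 - x}{4 x^{5} - 8 x^{4} - 24 x^{3} - 16 x^{2} - 64 x} = f(x).

F(x) = - \frac{5 \log{\left(x \right)}}{32} + \frac{\log{\left(x - 4 \right)}}{288} + \frac{\log{\left(x + 2 \right)}}{24} + \frac{\log{\left(x^{2} + 2 \right)}}{18} + \frac{5 \sqrt{2} \operatorname{atan}{\left(\frac{\sqrt{2} x}{2} \right)}}{144} + C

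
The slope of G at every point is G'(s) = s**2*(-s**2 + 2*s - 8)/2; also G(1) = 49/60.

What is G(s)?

Differentiate the proposed G(s) back; it has to land on the given G'(s).
A general antiderivative is -s**5/10 + s**4/4 - 4*s**3/3 + C.
The condition gives C = 49/60 - (-71/60) = 2.
So G(s) = -s**5/10 + s**4/4 - 4*s**3/3 + 2.
Check: d/ds[-s**5/10 + s**4/4 - 4*s**3/3 + 2] = -s**4/2 + s**3 - 4*s**2, which equals G'(s).

G(s) = -s**5/10 + s**4/4 - 4*s**3/3 + 2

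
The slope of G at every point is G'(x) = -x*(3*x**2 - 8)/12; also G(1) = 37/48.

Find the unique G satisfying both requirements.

G(x) = (-3*x**4 + 16*x**2 + 24)/48

The proposed G(x) is checked by its d/dx: the result must match the given G'(x).
A general antiderivative is -x**4/16 + x**2/3 + C.
The condition gives C = 37/48 - (13/48) = 1/2.
So G(x) = (-3*x**4 + 16*x**2 + 24)/48.
Check: d/dx[(-3*x**4 + 16*x**2 + 24)/48] = -x**3/4 + 2*x/3, which equals G'(x).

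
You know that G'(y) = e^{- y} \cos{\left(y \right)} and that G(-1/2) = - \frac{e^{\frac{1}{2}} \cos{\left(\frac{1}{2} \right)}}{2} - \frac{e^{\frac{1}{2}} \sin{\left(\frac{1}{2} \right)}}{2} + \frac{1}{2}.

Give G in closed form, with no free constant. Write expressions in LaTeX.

G(y) = \frac{\left(e^{y} + \sin{\left(y \right)} - \cos{\left(y \right)}\right) e^{- y}}{2}

Any candidate G(y) must reproduce the stated G'(y) exactly.
A general antiderivative is \frac{e^{- y} \sin{\left(y \right)}}{2} - \frac{e^{- y} \cos{\left(y \right)}}{2} + C.
The condition gives C = - \frac{e^{\frac{1}{2}} \cos{\left(\frac{1}{2} \right)}}{2} - \frac{e^{\frac{1}{2}} \sin{\left(\frac{1}{2} \right)}}{2} + \frac{1}{2} - (- \frac{e^{\frac{1}{2}} \cos{\left(\frac{1}{2} \right)}}{2} - \frac{e^{\frac{1}{2}} \sin{\left(\frac{1}{2} \right)}}{2}) = \frac{1}{2}.
So G(y) = \frac{\left(e^{y} + \sin{\left(y \right)} - \cos{\left(y \right)}\right) e^{- y}}{2}.
Check: d/dy[\frac{\left(e^{y} + \sin{\left(y \right)} - \cos{\left(y \right)}\right) e^{- y}}{2}] = e^{- y} \cos{\left(y \right)} = G'(y).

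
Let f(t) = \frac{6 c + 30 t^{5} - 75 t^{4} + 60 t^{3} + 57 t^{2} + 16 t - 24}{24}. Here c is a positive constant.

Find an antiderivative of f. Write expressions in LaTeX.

An antiderivative is F(t) = \frac{6 c t - 5 t^{3} \left(1 - t\right)^{3} + 24 t^{3} + 8 t^{2} - 24 t + 96}{24}.

Since d/dt undoes antidifferentiation here, F'(t) = f(t) is required of F(t).
Check: d/dt[\frac{6 c t - 5 t^{3} \left(1 - t\right)^{3} + 24 t^{3} + 8 t^{2} - 24 t + 96}{24}] = \frac{c}{4} + \frac{5 t^{5}}{4} - \frac{25 t^{4}}{8} + \frac{5 t^{3}}{2} + \frac{19 t^{2}}{8} + \frac{2 t}{3} - 1, which equals f(t).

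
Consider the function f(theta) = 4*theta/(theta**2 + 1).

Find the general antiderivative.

f matches the chain-rule pattern g'(h)*h' with inner function h(theta) = theta**2 + 1; substituting u = h(theta) collapses the integral.
Check: d/dtheta[2*log(theta**2 + 1)] = 4*theta/(theta**2 + 1) = f(theta).

F(theta) = 2*log(theta**2 + 1) + C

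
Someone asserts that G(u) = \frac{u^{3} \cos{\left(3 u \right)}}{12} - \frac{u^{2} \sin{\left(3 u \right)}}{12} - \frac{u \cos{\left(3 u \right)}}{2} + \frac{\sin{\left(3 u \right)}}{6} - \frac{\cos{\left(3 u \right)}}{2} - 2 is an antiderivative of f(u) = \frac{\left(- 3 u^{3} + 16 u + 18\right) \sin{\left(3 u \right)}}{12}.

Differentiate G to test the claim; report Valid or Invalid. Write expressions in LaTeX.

Valid. The derivative of G reproduces f.

d/du[G] = - \frac{u^{3} \sin{\left(3 u \right)}}{4} + \frac{4 u \sin{\left(3 u \right)}}{3} + \frac{3 \sin{\left(3 u \right)}}{2}
This equals f(u) exactly, so the claim holds.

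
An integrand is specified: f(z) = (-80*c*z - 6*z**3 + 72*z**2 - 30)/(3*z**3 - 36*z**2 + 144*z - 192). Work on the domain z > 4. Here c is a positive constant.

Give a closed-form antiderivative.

Recognize the product-rule pattern: f = u'v + uv' with u = -2/(z - 4)**2, v = -5*c*z**2/3 + z**3 - 5/2, so integration by parts undoes it.
Check: d/dz[(10*c*z**2 - 6*z**3 + 15)/(3*z**2 - 24*z + 48)] = (-80*c*z - 6*z**3 + 72*z**2 - 30)/(3*z**3 - 36*z**2 + 144*z - 192) = f(z).

An antiderivative is F(z) = (10*c*z**2 - 6*z**3 + 15)/(3*z**2 - 24*z + 48).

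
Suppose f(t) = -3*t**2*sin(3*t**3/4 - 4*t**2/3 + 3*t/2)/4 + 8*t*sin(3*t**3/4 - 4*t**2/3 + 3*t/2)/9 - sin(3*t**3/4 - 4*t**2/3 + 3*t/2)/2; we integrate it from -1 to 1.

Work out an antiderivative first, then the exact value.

Antiderivative: F(t) = cos(3*t**3/4 - 4*t**2/3 + 3*t/2)/3; value = cos(11/12)/3 - cos(43/12)/3

f matches the chain-rule pattern g'(h)*h' with inner function h(t) = 3*t**3/4 - 4*t**2/3 + 3*t/2; substituting u = h(t) collapses the integral.
F(t) = cos(3*t**3/4 - 4*t**2/3 + 3*t/2)/3 is an antiderivative of f.
Check: d/dt[cos(3*t**3/4 - 4*t**2/3 + 3*t/2)/3] = -3*t**2*sin(3*t**3/4 - 4*t**2/3 + 3*t/2)/4 + 8*t*sin(3*t**3/4 - 4*t**2/3 + 3*t/2)/9 - sin(3*t**3/4 - 4*t**2/3 + 3*t/2)/2 = f(t).
F(1) = cos(11/12)/3; F(-1) = cos(43/12)/3.
Integral = F(1) - F(-1) = cos(11/12)/3 - cos(43/12)/3.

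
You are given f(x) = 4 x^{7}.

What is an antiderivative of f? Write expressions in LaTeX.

Check any antiderivative F(x) by computing F'(x) and comparing it with f(x).
Check: d/dx[\frac{x^{8}}{2}] = 4 x^{7} = f(x).

An antiderivative is F(x) = \frac{x^{8}}{2}.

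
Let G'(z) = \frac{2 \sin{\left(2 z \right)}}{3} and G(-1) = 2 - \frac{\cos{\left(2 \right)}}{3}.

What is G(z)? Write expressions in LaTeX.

G(z) = 2 - \frac{\cos{\left(2 z \right)}}{3}

A candidate passes only if d/dz[G] lands on the given G'(z) exactly.
A general antiderivative is - \frac{\cos{\left(2 z \right)}}{3} + C.
The condition gives C = 2 - \frac{\cos{\left(2 \right)}}{3} - (- \frac{\cos{\left(2 \right)}}{3}) = 2.
So G(z) = 2 - \frac{\cos{\left(2 z \right)}}{3}.
Check: d/dz[2 - \frac{\cos{\left(2 z \right)}}{3}] = \frac{2 \sin{\left(2 z \right)}}{3} = G'(z).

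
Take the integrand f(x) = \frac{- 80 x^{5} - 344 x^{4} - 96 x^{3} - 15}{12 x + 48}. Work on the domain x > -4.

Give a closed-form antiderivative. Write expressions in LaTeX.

Recover f(x) by differentiating a candidate F(x); any mismatch rules it out.
Check: d/dx[\frac{- 16 x^{5} - 6 x^{4} - 15 \log{\left(\frac{3 x}{2} + 6 \right)}}{12}] = \frac{- 80 x^{5} - 344 x^{4} - 96 x^{3} - 15}{12 x + 48} = f(x).

An antiderivative is F(x) = \frac{- 16 x^{5} - 6 x^{4} - 15 \log{\left(\frac{3 x}{2} + 6 \right)}}{12}.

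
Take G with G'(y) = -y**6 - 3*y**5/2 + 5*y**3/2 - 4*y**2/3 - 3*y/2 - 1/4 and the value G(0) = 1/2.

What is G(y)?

The integrand splits into summands that can be handled one at a time.
A general antiderivative is -y**7/7 - y**6/4 + 5*y**4/8 - 4*y**3/9 - 3*y**2/4 - y/4 + C.
The condition gives C = 1/2 - (0) = 1/2.
So G(y) = -(72*y**7 + 126*y**6 - 315*y**4 + 224*y**3 + 378*y**2 + 126*y - 252)/504.
Check: d/dy[-(72*y**7 + 126*y**6 - 315*y**4 + 224*y**3 + 378*y**2 + 126*y - 252)/504] = -y**6 - 3*y**5/2 + 5*y**3/2 - 4*y**2/3 - 3*y/2 - 1/4 = G'(y).

G(y) = -(72*y**7 + 126*y**6 - 315*y**4 + 224*y**3 + 378*y**2 + 126*y - 252)/504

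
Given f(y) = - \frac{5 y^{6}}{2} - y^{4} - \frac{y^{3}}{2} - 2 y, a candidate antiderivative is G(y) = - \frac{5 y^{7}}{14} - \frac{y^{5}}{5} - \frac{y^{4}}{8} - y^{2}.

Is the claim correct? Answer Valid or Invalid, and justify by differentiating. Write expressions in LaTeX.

d/dy[G] = - \frac{5 y^{6}}{2} - y^{4} - \frac{y^{3}}{2} - 2 y
This equals f(y) exactly, so the claim holds.

Valid: G'(y) = f(y).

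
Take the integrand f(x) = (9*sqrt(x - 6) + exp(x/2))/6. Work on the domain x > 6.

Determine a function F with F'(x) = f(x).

An antiderivative is F(x) = (3*x*sqrt(x - 6) - 18*sqrt(x - 6) + exp(x/2))/3.

For F(x) to be correct the identity F'(x) - f(x) = 0 must hold.
Check: d/dx[(3*x*sqrt(x - 6) - 18*sqrt(x - 6) + exp(x/2))/3] = (9*x + sqrt(x - 6)*exp(x/2) - 54)/(6*sqrt(x - 6)), which equals f(x).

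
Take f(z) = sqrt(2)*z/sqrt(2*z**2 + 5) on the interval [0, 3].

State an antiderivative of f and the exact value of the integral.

f matches the chain-rule pattern g'(h)*h' with inner function h(z) = z**2 + 5/2; substituting u = h(z) collapses the integral.
F(z) = sqrt(2)*sqrt(2*z**2 + 5)/2 is an antiderivative of f.
Check: d/dz[sqrt(2)*sqrt(2*z**2 + 5)/2] = sqrt(2)*z/sqrt(2*z**2 + 5) = f(z).
F(3) = sqrt(46)/2; F(0) = sqrt(10)/2.
Integral = F(3) - F(0) = -sqrt(10)/2 + sqrt(46)/2.

Antiderivative: F(z) = sqrt(2)*sqrt(2*z**2 + 5)/2; value = -sqrt(10)/2 + sqrt(46)/2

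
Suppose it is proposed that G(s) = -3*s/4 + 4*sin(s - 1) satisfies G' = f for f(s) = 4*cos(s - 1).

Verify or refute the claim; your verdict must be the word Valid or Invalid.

Invalid: d/ds[G] - f = -3/4, which is not 0.

d/ds[G] = 4*cos(s - 1) - 3/4
d/ds[G] - f(s) = -3/4 != 0.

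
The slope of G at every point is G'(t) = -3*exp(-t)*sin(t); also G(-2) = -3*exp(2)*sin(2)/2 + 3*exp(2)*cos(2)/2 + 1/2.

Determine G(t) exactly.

G(t) = 1/2 + 3*exp(-t)*sin(t)/2 + 3*exp(-t)*cos(t)/2

A first test for any G(t): its t-derivative must equal the given G'(t).
A general antiderivative is 3*exp(-t)*sin(t)/2 + 3*exp(-t)*cos(t)/2 + C.
The condition gives C = -3*exp(2)*sin(2)/2 + 3*exp(2)*cos(2)/2 + 1/2 - (-3*exp(2)*sin(2)/2 + 3*exp(2)*cos(2)/2) = 1/2.
So G(t) = 1/2 + 3*exp(-t)*sin(t)/2 + 3*exp(-t)*cos(t)/2.
Check: d/dt[1/2 + 3*exp(-t)*sin(t)/2 + 3*exp(-t)*cos(t)/2] = -3*exp(-t)*sin(t) = G'(t).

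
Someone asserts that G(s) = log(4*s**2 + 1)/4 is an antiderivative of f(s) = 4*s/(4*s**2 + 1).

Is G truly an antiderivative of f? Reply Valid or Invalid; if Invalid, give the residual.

d/ds[G] = 2*s/(4*s**2 + 1)
d/ds[G] - f(s) = -2*s/(4*s**2 + 1) != 0.

Invalid: d/ds[G] - f = -2*s/(4*s**2 + 1), which is not 0.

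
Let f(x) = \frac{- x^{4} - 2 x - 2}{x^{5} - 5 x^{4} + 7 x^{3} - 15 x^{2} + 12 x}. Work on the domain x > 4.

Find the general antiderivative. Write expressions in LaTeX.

Factor the denominator (x \left(x - 4\right) \left(x - 1\right) \left(x^{2} + 3\right)) and decompose: f = - \frac{x + 9}{12 \left(x^{2} + 3\right)} + \frac{5}{12 \left(x - 1\right)} - \frac{7}{6 \left(x - 4\right)} - \frac{1}{6 x}; each piece integrates to a log, atan, or power term.
Check: d/dx[\frac{- 4 \log{\left(x \right)} - 28 \log{\left(x - 4 \right)} + 10 \log{\left(x - 1 \right)} - \log{\left(x^{2} + 3 \right)} - 6 \sqrt{3} \operatorname{atan}{\left(\frac{\sqrt{3} x}{3} \right)}}{24}] = \frac{- x^{4} - 2 x - 2}{x^{5} - 5 x^{4} + 7 x^{3} - 15 x^{2} + 12 x} = f(x).

F(x) = \frac{- 4 \log{\left(x \right)} - 28 \log{\left(x - 4 \right)} + 10 \log{\left(x - 1 \right)} - \log{\left(x^{2} + 3 \right)} - 6 \sqrt{3} \operatorname{atan}{\left(\frac{\sqrt{3} x}{3} \right)}}{24} + C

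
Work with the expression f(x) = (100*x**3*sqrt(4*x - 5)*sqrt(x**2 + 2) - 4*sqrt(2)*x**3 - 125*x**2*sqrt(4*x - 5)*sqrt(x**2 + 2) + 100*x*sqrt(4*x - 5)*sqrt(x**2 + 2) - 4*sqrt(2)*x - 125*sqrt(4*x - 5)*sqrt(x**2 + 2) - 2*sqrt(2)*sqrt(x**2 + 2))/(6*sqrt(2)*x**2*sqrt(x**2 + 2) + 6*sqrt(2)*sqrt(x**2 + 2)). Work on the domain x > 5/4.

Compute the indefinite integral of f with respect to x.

F(x) = (5*sqrt(2)*(4*x - 5)**(5/2) - 16*sqrt(x**2 + 2) - 8*atan(x))/24 + C

Differentiate the proposed F(x) back; it has to land on f(x) exactly.
Check: d/dx[(5*sqrt(2)*(4*x - 5)**(5/2) - 16*sqrt(x**2 + 2) - 8*atan(x))/24] = (100*sqrt(2)*x**3*sqrt(4*x - 5)*sqrt(x**2 + 2) - 8*x**3 - 125*sqrt(2)*x**2*sqrt(4*x - 5)*sqrt(x**2 + 2) + 100*sqrt(2)*x*sqrt(4*x - 5)*sqrt(x**2 + 2) - 8*x - 125*sqrt(2)*sqrt(4*x - 5)*sqrt(x**2 + 2) - 4*sqrt(x**2 + 2))/(12*x**2*sqrt(x**2 + 2) + 12*sqrt(x**2 + 2)), which equals f(x).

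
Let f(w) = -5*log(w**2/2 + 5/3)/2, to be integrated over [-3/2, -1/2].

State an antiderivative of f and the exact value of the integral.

Antiderivative: F(w) = -5*w*log(w**2/2 + 5/3)/2 + 5*w - 5*sqrt(30)*atan(sqrt(30)*w/10)/3; value = -5*sqrt(30)*atan(3*sqrt(30)/20)/3 - 15*log(67/24)/4 + 5*log(43/24)/4 + 5*sqrt(30)*atan(sqrt(30)/20)/3 + 5

Whatever form F(w) takes, F'(w) = f(w) is non-negotiable.
F(w) = -5*w*log(w**2/2 + 5/3)/2 + 5*w - 5*sqrt(30)*atan(sqrt(30)*w/10)/3 is an antiderivative of f.
Check: d/dw[-5*w*log(w**2/2 + 5/3)/2 + 5*w - 5*sqrt(30)*atan(sqrt(30)*w/10)/3] = -5*log(3*w**2 + 10)/2 + 5*log(6)/2, which equals f(w).
F(-1/2) = -5/2 + 5*log(43/24)/4 + 5*sqrt(30)*atan(sqrt(30)/20)/3; F(-3/2) = -15/2 + 15*log(67/24)/4 + 5*sqrt(30)*atan(3*sqrt(30)/20)/3.
Integral = F(-1/2) - F(-3/2) = -5*sqrt(30)*atan(3*sqrt(30)/20)/3 - 15*log(67/24)/4 + 5*log(43/24)/4 + 5*sqrt(30)*atan(sqrt(30)/20)/3 + 5.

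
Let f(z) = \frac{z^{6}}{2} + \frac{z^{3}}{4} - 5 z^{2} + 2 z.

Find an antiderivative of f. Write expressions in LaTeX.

An antiderivative is F(z) = \frac{z^{7}}{14} + \frac{z^{4}}{16} - \frac{5 z^{3}}{3} + z^{2}.

The integrand splits into summands that can be handled one at a time.
Check: d/dz[\frac{z^{7}}{14} + \frac{z^{4}}{16} - \frac{5 z^{3}}{3} + z^{2}] = \frac{z^{6}}{2} + \frac{z^{3}}{4} - 5 z^{2} + 2 z = f(z).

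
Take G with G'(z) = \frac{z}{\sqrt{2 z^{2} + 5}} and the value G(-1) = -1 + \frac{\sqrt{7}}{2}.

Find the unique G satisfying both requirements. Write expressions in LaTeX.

G(z) = \frac{\sqrt{2 z^{2} + 5}}{2} - 1

The substitution u = 2 z^{2} + 5 works: G'(z) is exactly (dG/du)*(du/dz) for that inner function.
A general antiderivative is \frac{\sqrt{2 z^{2} + 5}}{2} + C.
The condition gives C = -1 + \frac{\sqrt{7}}{2} - (\frac{\sqrt{7}}{2}) = -1.
So G(z) = \frac{\sqrt{2 z^{2} + 5}}{2} - 1.
Check: d/dz[\frac{\sqrt{2 z^{2} + 5}}{2} - 1] = \frac{z}{\sqrt{2 z^{2} + 5}} = G'(z).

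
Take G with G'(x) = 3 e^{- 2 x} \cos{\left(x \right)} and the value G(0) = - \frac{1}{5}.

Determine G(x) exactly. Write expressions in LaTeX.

G(x) = - \frac{\left(- 5 e^{2 x} - 3 \sin{\left(x \right)} + 6 \cos{\left(x \right)}\right) e^{- 2 x}}{5}

Any candidate G(x) must reproduce the stated G'(x) exactly.
A general antiderivative is \frac{3 e^{- 2 x} \sin{\left(x \right)}}{5} - \frac{6 e^{- 2 x} \cos{\left(x \right)}}{5} + C.
The condition gives C = - \frac{1}{5} - (- \frac{6}{5}) = 1.
So G(x) = - \frac{\left(- 5 e^{2 x} - 3 \sin{\left(x \right)} + 6 \cos{\left(x \right)}\right) e^{- 2 x}}{5}.
Check: d/dx[- \frac{\left(- 5 e^{2 x} - 3 \sin{\left(x \right)} + 6 \cos{\left(x \right)}\right) e^{- 2 x}}{5}] = 3 e^{- 2 x} \cos{\left(x \right)} = G'(x).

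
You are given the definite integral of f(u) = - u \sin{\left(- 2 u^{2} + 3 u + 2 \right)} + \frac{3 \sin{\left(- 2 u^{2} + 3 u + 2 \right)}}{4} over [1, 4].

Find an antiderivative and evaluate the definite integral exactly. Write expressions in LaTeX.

Antiderivative: F(u) = - \frac{\cos{\left(- 2 u^{2} + 3 u + 2 \right)}}{4}; value = \frac{\cos{\left(3 \right)}}{4} - \frac{\cos{\left(18 \right)}}{4}

f matches the chain-rule pattern g'(h)*h' with inner function h(u) = - 2 u^{2} + 3 u + 2; substituting w = h(u) collapses the integral.
F(u) = - \frac{\cos{\left(- 2 u^{2} + 3 u + 2 \right)}}{4} is an antiderivative of f.
Check: d/du[- \frac{\cos{\left(- 2 u^{2} + 3 u + 2 \right)}}{4}] = - u \sin{\left(- 2 u^{2} + 3 u + 2 \right)} + \frac{3 \sin{\left(- 2 u^{2} + 3 u + 2 \right)}}{4} = f(u).
F(4) = - \frac{\cos{\left(18 \right)}}{4}; F(1) = - \frac{\cos{\left(3 \right)}}{4}.
Integral = F(4) - F(1) = \frac{\cos{\left(3 \right)}}{4} - \frac{\cos{\left(18 \right)}}{4}.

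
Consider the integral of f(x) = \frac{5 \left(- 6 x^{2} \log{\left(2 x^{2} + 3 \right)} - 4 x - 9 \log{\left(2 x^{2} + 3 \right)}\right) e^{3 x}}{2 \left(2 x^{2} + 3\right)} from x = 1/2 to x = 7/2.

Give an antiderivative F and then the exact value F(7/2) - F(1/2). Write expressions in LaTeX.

Antiderivative: F(x) = - \frac{5 e^{3 x} \log{\left(2 x^{2} + 3 \right)}}{2}; value = - \frac{5 e^{\frac{21}{2}} \log{\left(\frac{55}{2} \right)}}{2} + \frac{5 e^{\frac{3}{2}} \log{\left(\frac{7}{2} \right)}}{2}

f has the shape u'v + uv' for u = - \frac{5 e^{3 x}}{2} and v = \log{\left(2 x^{2} + 3 \right)} — it is the derivative of the product u*v.
F(x) = - \frac{5 e^{3 x} \log{\left(2 x^{2} + 3 \right)}}{2} is an antiderivative of f.
Check: d/dx[- \frac{5 e^{3 x} \log{\left(2 x^{2} + 3 \right)}}{2}] = \frac{- 30 x^{2} e^{3 x} \log{\left(2 x^{2} + 3 \right)} - 20 x e^{3 x} - 45 e^{3 x} \log{\left(2 x^{2} + 3 \right)}}{4 x^{2} + 6}, which equals f(x).
F(7/2) = - \frac{5 e^{\frac{21}{2}} \log{\left(\frac{55}{2} \right)}}{2}; F(1/2) = - \frac{5 e^{\frac{3}{2}} \log{\left(\frac{7}{2} \right)}}{2}.
Integral = F(7/2) - F(1/2) = - \frac{5 e^{\frac{21}{2}} \log{\left(\frac{55}{2} \right)}}{2} + \frac{5 e^{\frac{3}{2}} \log{\left(\frac{7}{2} \right)}}{2}.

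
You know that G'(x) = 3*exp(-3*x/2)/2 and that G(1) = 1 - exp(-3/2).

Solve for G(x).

For G(x) to be correct, d/dx[G] must agree with the stated G'(x) identically.
A general antiderivative is -exp(-3*x/2) + C.
The condition gives C = 1 - exp(-3/2) - (-exp(-3/2)) = 1.
So G(x) = (exp(3*x/2) - 1)*exp(-3*x/2).
Check: d/dx[(exp(3*x/2) - 1)*exp(-3*x/2)] = 3*exp(-3*x/2)/2 = G'(x).

G(x) = (exp(3*x/2) - 1)*exp(-3*x/2)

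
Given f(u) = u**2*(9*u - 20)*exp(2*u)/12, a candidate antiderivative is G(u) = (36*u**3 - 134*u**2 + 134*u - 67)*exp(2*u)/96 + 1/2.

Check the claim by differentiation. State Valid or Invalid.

Valid - the claim checks out under differentiation.

d/du[G] = 3*u**3*exp(2*u)/4 - 5*u**2*exp(2*u)/3
This equals f(u) exactly, so the claim holds.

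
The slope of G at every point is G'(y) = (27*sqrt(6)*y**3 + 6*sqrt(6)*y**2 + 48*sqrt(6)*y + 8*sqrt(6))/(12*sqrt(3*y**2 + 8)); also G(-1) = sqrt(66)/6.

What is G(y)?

G(y) = 3*y**2*sqrt(y**2/2 + 4/3)/2 + y*sqrt(y**2/2 + 4/3)/2

G'(y) has the shape u'v + uv' for u = sqrt(y**2/2 + 4/3) and v = 3*y**2/2 + y/2 — it is the derivative of the product u*v.
A general antiderivative is sqrt(y**2/2 + 4/3)*(3*y**2/2 + y/2) + C.
The condition gives C = sqrt(66)/6 - (sqrt(66)/6) = 0.
So G(y) = 3*y**2*sqrt(y**2/2 + 4/3)/2 + y*sqrt(y**2/2 + 4/3)/2.
Check: d/dy[3*y**2*sqrt(y**2/2 + 4/3)/2 + y*sqrt(y**2/2 + 4/3)/2] = (27*sqrt(6)*y**3 + 6*sqrt(6)*y**2 + 48*sqrt(6)*y + 8*sqrt(6))/(12*sqrt(3*y**2 + 8)) = G'(y).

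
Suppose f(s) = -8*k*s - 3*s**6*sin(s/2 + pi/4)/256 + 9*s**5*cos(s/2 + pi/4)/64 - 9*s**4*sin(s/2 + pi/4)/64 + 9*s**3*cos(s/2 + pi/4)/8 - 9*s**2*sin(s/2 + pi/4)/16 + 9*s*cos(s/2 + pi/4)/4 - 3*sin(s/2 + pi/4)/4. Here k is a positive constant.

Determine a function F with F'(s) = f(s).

An antiderivative is F(s) = (-512*k*s**2 + 3*(s**2 + 4)**3*cos(s/2 + pi/4))/128.

Integrate term by term and add the pieces.
Check: d/ds[(-512*k*s**2 + 3*(s**2 + 4)**3*cos(s/2 + pi/4))/128] = -8*k*s - 3*s**6*sin(s/2 + pi/4)/256 + 9*s**5*cos(s/2 + pi/4)/64 - 9*s**4*sin(s/2 + pi/4)/64 + 9*s**3*cos(s/2 + pi/4)/8 - 9*s**2*sin(s/2 + pi/4)/16 + 9*s*cos(s/2 + pi/4)/4 - 3*sin(s/2 + pi/4)/4 = f(s).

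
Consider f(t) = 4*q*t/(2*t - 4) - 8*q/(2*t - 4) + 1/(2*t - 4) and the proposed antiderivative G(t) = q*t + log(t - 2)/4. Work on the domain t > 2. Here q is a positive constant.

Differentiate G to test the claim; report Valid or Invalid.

Invalid: d/dt[G] - f = (-4*q*t + 8*q - 1)/(4*t - 8), which is not 0.

d/dt[G] = (4*q*t - 8*q + 1)/(4*t - 8)
d/dt[G] - f(t) = (-4*q*t + 8*q - 1)/(4*t - 8) != 0.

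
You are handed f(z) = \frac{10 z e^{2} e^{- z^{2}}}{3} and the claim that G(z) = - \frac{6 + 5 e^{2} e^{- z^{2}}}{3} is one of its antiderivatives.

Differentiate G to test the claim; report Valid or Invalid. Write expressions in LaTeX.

Valid: G'(z) = f(z).

d/dz[G] = \frac{10 z e^{2} e^{- z^{2}}}{3}
This equals f(z) exactly, so the claim holds.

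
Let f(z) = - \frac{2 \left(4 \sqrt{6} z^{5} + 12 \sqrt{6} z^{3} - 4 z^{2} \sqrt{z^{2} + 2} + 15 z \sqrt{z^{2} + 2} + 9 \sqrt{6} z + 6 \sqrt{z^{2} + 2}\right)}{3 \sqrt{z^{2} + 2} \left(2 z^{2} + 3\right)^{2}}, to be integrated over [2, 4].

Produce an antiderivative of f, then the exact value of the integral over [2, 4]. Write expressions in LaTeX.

Any candidate F(z) must reproduce f(z) exactly when differentiated.
F(z) = \frac{- 8 z - 4 \sqrt{6} \sqrt{z^{2} + 2} \left(2 z^{2} + 3\right) + 15}{6 \left(2 z^{2} + 3\right)} is an antiderivative of f.
Check: d/dz[\frac{- 8 z - 4 \sqrt{6} \sqrt{z^{2} + 2} \left(2 z^{2} + 3\right) + 15}{6 \left(2 z^{2} + 3\right)}] = \frac{- 8 \sqrt{6} z^{5} - 24 \sqrt{6} z^{3} + 8 z^{2} \sqrt{z^{2} + 2} - 30 z \sqrt{z^{2} + 2} - 18 \sqrt{6} z - 12 \sqrt{z^{2} + 2}}{12 z^{4} \sqrt{z^{2} + 2} + 36 z^{2} \sqrt{z^{2} + 2} + 27 \sqrt{z^{2} + 2}}, which equals f(z).
F(4) = - 4 \sqrt{3} - \frac{17}{210}; F(2) = - \frac{265}{66}.
Integral = F(4) - F(2) = \frac{4544}{1155} - 4 \sqrt{3}.

Antiderivative: F(z) = \frac{- 8 z - 4 \sqrt{6} \sqrt{z^{2} + 2} \left(2 z^{2} + 3\right) + 15}{6 \left(2 z^{2} + 3\right)}; value = \frac{4544}{1155} - 4 \sqrt{3}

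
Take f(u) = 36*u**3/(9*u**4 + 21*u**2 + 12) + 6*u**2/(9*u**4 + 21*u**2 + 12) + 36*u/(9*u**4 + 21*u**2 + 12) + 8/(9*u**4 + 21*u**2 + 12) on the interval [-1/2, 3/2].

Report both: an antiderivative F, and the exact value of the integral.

Antiderivative: F(u) = 2*(3*log(u**2/2 + 2/3) + atan(u))/3; value = 2*atan(1/2)/3 - 2*log(19/24) + 2*atan(3/2)/3 + 2*log(43/24)

Integrate term by term and add the pieces.
F(u) = 2*(3*log(u**2/2 + 2/3) + atan(u))/3 is an antiderivative of f.
Check: d/du[2*(3*log(u**2/2 + 2/3) + atan(u))/3] = (36*u**3 + 6*u**2 + 36*u + 8)/(9*u**4 + 21*u**2 + 12), which equals f(u).
F(3/2) = 2*atan(3/2)/3 + 2*log(43/24); F(-1/2) = 2*log(19/24) - 2*atan(1/2)/3.
Integral = F(3/2) - F(-1/2) = 2*atan(1/2)/3 - 2*log(19/24) + 2*atan(3/2)/3 + 2*log(43/24).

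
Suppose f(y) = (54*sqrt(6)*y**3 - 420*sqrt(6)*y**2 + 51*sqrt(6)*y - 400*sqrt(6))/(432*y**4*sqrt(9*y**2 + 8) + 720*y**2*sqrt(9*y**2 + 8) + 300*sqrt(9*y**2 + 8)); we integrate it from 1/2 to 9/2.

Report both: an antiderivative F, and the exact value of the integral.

For F(y) to be correct the identity F'(y) - f(y) = 0 must hold.
F(y) = -sqrt(6)*(10*y + 1)*sqrt(9*y**2 + 8)/(12*(6*y**2 + 5)) is an antiderivative of f.
Check: d/dy[-sqrt(6)*(10*y + 1)*sqrt(9*y**2 + 8)/(12*(6*y**2 + 5))] = (54*sqrt(6)*y**3 - 420*sqrt(6)*y**2 + 51*sqrt(6)*y - 400*sqrt(6))/(432*y**4*sqrt(9*y**2 + 8) + 720*y**2*sqrt(9*y**2 + 8) + 300*sqrt(9*y**2 + 8)) = f(y).
F(9/2) = -sqrt(4566)/66; F(1/2) = -sqrt(246)/26.
Integral = F(9/2) - F(1/2) = -sqrt(4566)/66 + sqrt(246)/26.

Antiderivative: F(y) = -sqrt(6)*(10*y + 1)*sqrt(9*y**2 + 8)/(12*(6*y**2 + 5)); value = -sqrt(4566)/66 + sqrt(246)/26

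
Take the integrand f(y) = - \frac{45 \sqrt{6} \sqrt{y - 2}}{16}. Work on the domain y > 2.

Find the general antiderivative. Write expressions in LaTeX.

F(y) = - \frac{15 y \sqrt{\frac{3 y}{2} - 3}}{4} + \frac{15 \sqrt{\frac{3 y}{2} - 3}}{2} + C

Any candidate F(y) must reproduce f(y) exactly when differentiated.
Check: d/dy[- \frac{15 y \sqrt{\frac{3 y}{2} - 3}}{4} + \frac{15 \sqrt{\frac{3 y}{2} - 3}}{2}] = \frac{\sqrt{2} \left(- 45 \sqrt{3} y + 90 \sqrt{3}\right)}{16 \sqrt{y - 2}}, which equals f(y).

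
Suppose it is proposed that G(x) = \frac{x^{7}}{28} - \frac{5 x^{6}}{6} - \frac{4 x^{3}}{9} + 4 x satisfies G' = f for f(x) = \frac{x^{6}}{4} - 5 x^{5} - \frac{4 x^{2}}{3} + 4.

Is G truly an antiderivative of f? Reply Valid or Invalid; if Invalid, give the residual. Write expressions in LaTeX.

Valid - the claim checks out under differentiation.

d/dx[G] = \frac{x^{6}}{4} - 5 x^{5} - \frac{4 x^{2}}{3} + 4
This equals f(x) exactly, so the claim holds.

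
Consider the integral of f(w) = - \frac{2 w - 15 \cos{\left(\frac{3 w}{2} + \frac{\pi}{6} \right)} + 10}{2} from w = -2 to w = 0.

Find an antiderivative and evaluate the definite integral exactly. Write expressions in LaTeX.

Recover f(w) by differentiating a candidate F(w); any mismatch rules it out.
F(w) = \frac{- w^{2} - 10 w + 10 \sin{\left(\frac{3 w}{2} + \frac{\pi}{6} \right)}}{2} is an antiderivative of f.
Check: d/dw[\frac{- w^{2} - 10 w + 10 \sin{\left(\frac{3 w}{2} + \frac{\pi}{6} \right)}}{2}] = - w + \frac{15 \cos{\left(\frac{3 w}{2} + \frac{\pi}{6} \right)}}{2} - 5, which equals f(w).
F(0) = \frac{5}{2}; F(-2) = 5 \cos{\left(\frac{\pi}{3} + 3 \right)} + 8.
Integral = F(0) - F(-2) = - \frac{11}{2} - 5 \cos{\left(\frac{\pi}{3} + 3 \right)}.

Antiderivative: F(w) = \frac{- w^{2} - 10 w + 10 \sin{\left(\frac{3 w}{2} + \frac{\pi}{6} \right)}}{2}; value = - \frac{11}{2} - 5 \cos{\left(\frac{\pi}{3} + 3 \right)}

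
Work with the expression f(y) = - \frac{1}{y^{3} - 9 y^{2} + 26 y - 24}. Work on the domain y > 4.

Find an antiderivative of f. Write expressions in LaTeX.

An antiderivative is F(y) = \log{\left(y - 3 \right)} - \frac{\log{\left(y^{2} - 6 y + 8 \right)}}{2}.

Factor the denominator (\left(y - 4\right) \left(y - 3\right) \left(y - 2\right)) and decompose: f = - \frac{1}{2 \left(y - 2\right)} + \frac{1}{y - 3} - \frac{1}{2 \left(y - 4\right)}; each piece integrates to a log, atan, or power term.
Check: d/dy[\log{\left(y - 3 \right)} - \frac{\log{\left(y^{2} - 6 y + 8 \right)}}{2}] = - \frac{1}{y^{3} - 9 y^{2} + 26 y - 24} = f(y).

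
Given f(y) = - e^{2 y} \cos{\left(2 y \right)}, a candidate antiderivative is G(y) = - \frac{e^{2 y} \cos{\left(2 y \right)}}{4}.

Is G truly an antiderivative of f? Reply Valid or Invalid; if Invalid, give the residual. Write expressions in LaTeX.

d/dy[G] = \frac{e^{2 y} \sin{\left(2 y \right)}}{2} - \frac{e^{2 y} \cos{\left(2 y \right)}}{2}
d/dy[G] - f(y) = \frac{e^{2 y} \sin{\left(2 y \right)}}{2} + \frac{e^{2 y} \cos{\left(2 y \right)}}{2} != 0.

Invalid: d/dy[G] - f = \frac{e^{2 y} \sin{\left(2 y \right)}}{2} + \frac{e^{2 y} \cos{\left(2 y \right)}}{2}, which is not 0.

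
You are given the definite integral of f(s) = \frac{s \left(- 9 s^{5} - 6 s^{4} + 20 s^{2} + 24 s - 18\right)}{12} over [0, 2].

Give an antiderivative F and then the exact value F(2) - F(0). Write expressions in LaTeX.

For F(s) to be correct the identity F'(s) - f(s) = 0 must hold.
F(s) = - \frac{3 s^{7}}{28} - \frac{s^{6}}{12} + \frac{5 s^{4}}{12} + \frac{2 s^{3}}{3} - \frac{3 s^{2}}{4} is an antiderivative of f.
Check: d/ds[- \frac{3 s^{7}}{28} - \frac{s^{6}}{12} + \frac{5 s^{4}}{12} + \frac{2 s^{3}}{3} - \frac{3 s^{2}}{4}] = - \frac{3 s^{6}}{4} - \frac{s^{5}}{2} + \frac{5 s^{3}}{3} + 2 s^{2} - \frac{3 s}{2}, which equals f(s).
F(2) = - \frac{211}{21}; F(0) = 0.
Integral = F(2) - F(0) = - \frac{211}{21}.

Antiderivative: F(s) = - \frac{3 s^{7}}{28} - \frac{s^{6}}{12} + \frac{5 s^{4}}{12} + \frac{2 s^{3}}{3} - \frac{3 s^{2}}{4}; value = - \frac{211}{21}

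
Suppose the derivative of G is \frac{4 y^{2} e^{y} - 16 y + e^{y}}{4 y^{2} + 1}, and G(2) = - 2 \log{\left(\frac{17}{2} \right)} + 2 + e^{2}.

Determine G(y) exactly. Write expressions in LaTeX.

Since d/dy undoes antidifferentiation here, G(y) must give back the stated G'(y).
A general antiderivative is e^{y} - 2 \log{\left(2 y^{2} + \frac{1}{2} \right)} + C.
The condition gives C = - 2 \log{\left(\frac{17}{2} \right)} + 2 + e^{2} - (- 2 \log{\left(\frac{17}{2} \right)} + e^{2}) = 2.
So G(y) = e^{y} - 2 \log{\left(2 y^{2} + \frac{1}{2} \right)} + 2.
Check: d/dy[e^{y} - 2 \log{\left(2 y^{2} + \frac{1}{2} \right)} + 2] = \frac{4 y^{2} e^{y} - 16 y + e^{y}}{4 y^{2} + 1} = G'(y).

G(y) = e^{y} - 2 \log{\left(2 y^{2} + \frac{1}{2} \right)} + 2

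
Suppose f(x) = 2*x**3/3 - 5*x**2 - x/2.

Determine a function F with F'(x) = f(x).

An antiderivative is F(x) = x**4/6 - 5*x**3/3 - x**2/4.

The integrand splits into summands that can be handled one at a time.
Check: d/dx[x**4/6 - 5*x**3/3 - x**2/4] = 2*x**3/3 - 5*x**2 - x/2 = f(x).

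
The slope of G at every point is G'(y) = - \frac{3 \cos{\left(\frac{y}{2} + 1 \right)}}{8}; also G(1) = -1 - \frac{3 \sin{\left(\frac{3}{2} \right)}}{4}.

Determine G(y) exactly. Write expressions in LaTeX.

G(y) = - \frac{3 \sin{\left(\frac{y}{2} + 1 \right)}}{4} - 1

Since d/dy undoes antidifferentiation here, G(y) must give back the stated G'(y).
A general antiderivative is - \frac{3 \sin{\left(\frac{y}{2} + 1 \right)}}{4} + C.
The condition gives C = -1 - \frac{3 \sin{\left(\frac{3}{2} \right)}}{4} - (- \frac{3 \sin{\left(\frac{3}{2} \right)}}{4}) = -1.
So G(y) = - \frac{3 \sin{\left(\frac{y}{2} + 1 \right)}}{4} - 1.
Check: d/dy[- \frac{3 \sin{\left(\frac{y}{2} + 1 \right)}}{4} - 1] = - \frac{3 \cos{\left(\frac{y}{2} + 1 \right)}}{8} = G'(y).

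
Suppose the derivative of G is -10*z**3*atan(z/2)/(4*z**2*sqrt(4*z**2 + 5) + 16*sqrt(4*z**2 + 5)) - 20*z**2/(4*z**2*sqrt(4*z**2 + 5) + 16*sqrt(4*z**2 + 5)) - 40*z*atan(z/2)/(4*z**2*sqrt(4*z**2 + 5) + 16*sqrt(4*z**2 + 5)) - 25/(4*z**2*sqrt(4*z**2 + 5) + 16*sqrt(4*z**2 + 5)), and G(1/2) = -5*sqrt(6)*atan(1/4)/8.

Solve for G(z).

Recognize the product-rule pattern: G'(z) = u'v + uv' with u = -5*sqrt(4*z**2 + 5)/8, v = atan(z/2), so integration by parts undoes it.
A general antiderivative is -5*sqrt(4*z**2 + 5)*atan(z/2)/8 + C.
The condition gives C = -5*sqrt(6)*atan(1/4)/8 - (-5*sqrt(6)*atan(1/4)/8) = 0.
So G(z) = -5*sqrt(4*z**2 + 5)*atan(z/2)/8.
Check: d/dz[-5*sqrt(4*z**2 + 5)*atan(z/2)/8] = (-10*z**3*atan(z/2) - 20*z**2 - 40*z*atan(z/2) - 25)/(4*z**2*sqrt(4*z**2 + 5) + 16*sqrt(4*z**2 + 5)), which equals G'(z).

G(z) = -5*sqrt(4*z**2 + 5)*atan(z/2)/8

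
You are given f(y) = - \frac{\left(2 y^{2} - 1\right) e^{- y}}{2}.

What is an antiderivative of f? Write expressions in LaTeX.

Recognize the product-rule pattern: f = u'v + uv' with u = y^{2} + 2 y + \frac{3}{2}, v = e^{- y}, so integration by parts undoes it.
Check: d/dy[\frac{\left(2 y^{2} + 4 y + 3\right) e^{- y}}{2}] = \frac{\left(1 - 2 y^{2}\right) e^{- y}}{2}, which equals f(y).

An antiderivative is F(y) = \frac{\left(2 y^{2} + 4 y + 3\right) e^{- y}}{2}.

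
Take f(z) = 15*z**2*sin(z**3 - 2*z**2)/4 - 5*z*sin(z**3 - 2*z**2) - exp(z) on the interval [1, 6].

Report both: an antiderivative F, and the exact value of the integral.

Antiderivative: F(z) = -exp(z) - 5*cos(z**3 - 2*z**2)/4; value = -exp(6) - 5*cos(144)/4 + 5*cos(1)/4 + exp(1)

The integrand splits into summands that can be handled one at a time.
F(z) = -exp(z) - 5*cos(z**3 - 2*z**2)/4 is an antiderivative of f.
Check: d/dz[-exp(z) - 5*cos(z**3 - 2*z**2)/4] = 15*z**2*sin(z**3 - 2*z**2)/4 - 5*z*sin(z**3 - 2*z**2) - exp(z) = f(z).
F(6) = -exp(6) - 5*cos(144)/4; F(1) = -exp(1) - 5*cos(1)/4.
Integral = F(6) - F(1) = -exp(6) - 5*cos(144)/4 + 5*cos(1)/4 + exp(1).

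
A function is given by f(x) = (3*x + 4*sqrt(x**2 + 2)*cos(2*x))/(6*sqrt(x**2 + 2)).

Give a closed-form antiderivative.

An antiderivative is F(x) = sqrt(x**2 + 2)/2 + sin(2*x)/3.

Recover f(x) by differentiating a candidate F(x); any mismatch rules it out.
Check: d/dx[sqrt(x**2 + 2)/2 + sin(2*x)/3] = (3*x + 4*sqrt(x**2 + 2)*cos(2*x))/(6*sqrt(x**2 + 2)) = f(x).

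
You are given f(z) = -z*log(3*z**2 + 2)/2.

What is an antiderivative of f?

Recover f(z) by differentiating a candidate F(z); any mismatch rules it out.
Check: d/dz[(-3*z**2*log(3*z**2 + 2) + 3*z**2 - 2*log(3*z**2 + 2))/12] = -z*log(3*z**2 + 2)/2 = f(z).

An antiderivative is F(z) = (-3*z**2*log(3*z**2 + 2) + 3*z**2 - 2*log(3*z**2 + 2))/12.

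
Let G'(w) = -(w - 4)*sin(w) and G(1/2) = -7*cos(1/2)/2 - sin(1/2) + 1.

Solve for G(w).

G(w) = w*cos(w) - sin(w) - 4*cos(w) + 1

A candidate passes only if d/dw[G] lands on the given G'(w) exactly.
A general antiderivative is w*cos(w) - sin(w) - 4*cos(w) + C.
The condition gives C = -7*cos(1/2)/2 - sin(1/2) + 1 - (-7*cos(1/2)/2 - sin(1/2)) = 1.
So G(w) = w*cos(w) - sin(w) - 4*cos(w) + 1.
Check: d/dw[w*cos(w) - sin(w) - 4*cos(w) + 1] = -w*sin(w) + 4*sin(w), which equals G'(w).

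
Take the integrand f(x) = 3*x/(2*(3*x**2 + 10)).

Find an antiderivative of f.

f matches the chain-rule pattern g'(h)*h' with inner function h(x) = 3*x**2/2 + 5; substituting u = h(x) collapses the integral.
Check: d/dx[log(3*x**2/2 + 5)/4] = 3*x/(6*x**2 + 20), which equals f(x).

An antiderivative is F(x) = log(3*x**2/2 + 5)/4.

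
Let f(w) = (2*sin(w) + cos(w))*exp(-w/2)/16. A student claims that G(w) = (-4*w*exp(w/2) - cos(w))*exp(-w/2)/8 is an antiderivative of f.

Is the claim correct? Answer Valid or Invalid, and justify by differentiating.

d/dw[G] = (-8*exp(w/2) + 2*sin(w) + cos(w))*exp(-w/2)/16
d/dw[G] - f(w) = -1/2 != 0.

Invalid: d/dw[G] - f = -1/2, which is not 0.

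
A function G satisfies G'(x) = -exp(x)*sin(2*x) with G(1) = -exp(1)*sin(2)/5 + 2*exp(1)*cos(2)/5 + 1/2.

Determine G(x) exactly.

G(x) = -exp(x)*sin(2*x)/5 + 2*exp(x)*cos(2*x)/5 + 1/2

Recover the given G'(x) by differentiating a candidate G(x); any mismatch rules it out.
A general antiderivative is -exp(x)*sin(2*x)/5 + 2*exp(x)*cos(2*x)/5 + C.
The condition gives C = -exp(1)*sin(2)/5 + 2*exp(1)*cos(2)/5 + 1/2 - (-exp(1)*sin(2)/5 + 2*exp(1)*cos(2)/5) = 1/2.
So G(x) = -exp(x)*sin(2*x)/5 + 2*exp(x)*cos(2*x)/5 + 1/2.
Check: d/dx[-exp(x)*sin(2*x)/5 + 2*exp(x)*cos(2*x)/5 + 1/2] = -exp(x)*sin(2*x) = G'(x).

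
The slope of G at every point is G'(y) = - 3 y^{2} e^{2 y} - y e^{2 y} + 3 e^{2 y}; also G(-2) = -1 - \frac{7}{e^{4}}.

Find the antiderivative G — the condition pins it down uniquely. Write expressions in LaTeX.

Recognize the product-rule pattern: G'(y) = u'v + uv' with u = - \frac{3 y^{2}}{2} + y + 1, v = e^{2 y}, so integration by parts undoes it.
A general antiderivative is \frac{\left(- 3 y^{2} + 2 y + 2\right) e^{2 y}}{2} + C.
The condition gives C = -1 - \frac{7}{e^{4}} - (- \frac{7}{e^{4}}) = -1.
So G(y) = - \frac{3 y^{2} e^{2 y}}{2} + y e^{2 y} + e^{2 y} - 1.
Check: d/dy[- \frac{3 y^{2} e^{2 y}}{2} + y e^{2 y} + e^{2 y} - 1] = - 3 y^{2} e^{2 y} - y e^{2 y} + 3 e^{2 y} = G'(y).

G(y) = - \frac{3 y^{2} e^{2 y}}{2} + y e^{2 y} + e^{2 y} - 1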